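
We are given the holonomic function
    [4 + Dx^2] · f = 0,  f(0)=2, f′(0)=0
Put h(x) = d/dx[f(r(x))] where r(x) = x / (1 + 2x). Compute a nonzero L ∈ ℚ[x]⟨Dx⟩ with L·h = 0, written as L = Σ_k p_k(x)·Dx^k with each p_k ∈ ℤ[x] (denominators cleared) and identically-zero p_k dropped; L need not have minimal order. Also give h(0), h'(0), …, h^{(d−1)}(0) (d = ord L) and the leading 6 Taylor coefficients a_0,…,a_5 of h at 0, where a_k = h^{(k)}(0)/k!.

f: a_k = 2, 0, -4, 0, 4/3, 0, …
h₀=f(r): pull back L_f along r ⇒ L₀.
Differentiate: ansatz ord ≤ ord L₀ ⇒ L.
L = (28 + 96·x + 96·x^2) + (12 + 72·x + 144·x^2 + 96·x^3)·Dx + (1 + 8·x + 24·x^2 + 32·x^3 + 16·x^4)·Dx^2  (order 2).
h: a_k = 0, -8, 48, -560/3, 1760/3, -24016/15, …
ICs: h(0) = 0, h′(0) = -8.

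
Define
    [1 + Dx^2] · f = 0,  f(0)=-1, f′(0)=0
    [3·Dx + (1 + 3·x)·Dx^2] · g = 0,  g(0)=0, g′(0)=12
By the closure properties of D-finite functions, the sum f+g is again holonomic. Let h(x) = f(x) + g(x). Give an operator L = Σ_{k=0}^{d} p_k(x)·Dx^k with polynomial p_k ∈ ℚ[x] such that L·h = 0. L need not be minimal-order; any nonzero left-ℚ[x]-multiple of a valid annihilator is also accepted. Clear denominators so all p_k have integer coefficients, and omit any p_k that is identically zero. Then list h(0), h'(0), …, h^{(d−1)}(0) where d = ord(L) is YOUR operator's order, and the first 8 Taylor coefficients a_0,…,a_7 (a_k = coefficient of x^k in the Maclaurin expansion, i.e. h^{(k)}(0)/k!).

f: a_k = -1, 0, 1/2, 0, -1/24, 0, 1/720, 0, …
g: a_k = 0, 12, -18, 36, -81, 972/5, -486, 8748/7, …
h₀=f+g: left-lcm gives L₀, ord ≤ 4.
L = (165 + 18·x + 27·x^2)·Dx + (19 + 63·x + 27·x^2 + 27·x^3)·Dx^2 + (165 + 18·x + 27·x^2)·Dx^3 + (19 + 63·x + 27·x^2 + 27·x^3)·Dx^4  (order 4).
h: a_k = -1, 12, -35/2, 36, -1945/24, 972/5, -349919/720, 8748/7, …
ICs: h(0) = -1, h′(0) = 12, h′′(0) = -35, h′′′(0) = 216.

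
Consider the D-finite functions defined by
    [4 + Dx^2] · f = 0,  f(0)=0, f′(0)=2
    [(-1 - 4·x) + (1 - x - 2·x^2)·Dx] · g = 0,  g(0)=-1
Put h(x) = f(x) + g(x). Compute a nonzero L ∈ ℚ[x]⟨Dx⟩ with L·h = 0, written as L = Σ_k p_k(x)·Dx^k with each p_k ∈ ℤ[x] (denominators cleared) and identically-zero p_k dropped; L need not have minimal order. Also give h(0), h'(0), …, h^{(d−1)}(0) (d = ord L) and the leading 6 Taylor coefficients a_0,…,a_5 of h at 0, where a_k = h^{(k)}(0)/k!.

f: a_k = 0, 2, 0, -4/3, 0, 4/15, …
g: a_k = -1, -1, -3, -5, -11, -21, …
h₀=f+g: left-lcm gives L₀, ord ≤ 3.
L = (-68 - 304·x - 200·x^2 - 320·x^3 - 160·x^4 - 128·x^5) + (20 - 12·x - 24·x^2 - 8·x^3 - 48·x^4 - 96·x^5 - 64·x^6)·Dx + (-17 - 76·x - 50·x^2 - 80·x^3 - 40·x^4 - 32·x^5)·Dx^2 + (5 - 3·x - 6·x^2 - 2·x^3 - 12·x^4 - 24·x^5 - 16·x^6)·Dx^3  (order 3).
h: a_k = -1, 1, -3, -19/3, -11, -311/15, …
ICs: h(0) = -1, h′(0) = 1, h′′(0) = -6.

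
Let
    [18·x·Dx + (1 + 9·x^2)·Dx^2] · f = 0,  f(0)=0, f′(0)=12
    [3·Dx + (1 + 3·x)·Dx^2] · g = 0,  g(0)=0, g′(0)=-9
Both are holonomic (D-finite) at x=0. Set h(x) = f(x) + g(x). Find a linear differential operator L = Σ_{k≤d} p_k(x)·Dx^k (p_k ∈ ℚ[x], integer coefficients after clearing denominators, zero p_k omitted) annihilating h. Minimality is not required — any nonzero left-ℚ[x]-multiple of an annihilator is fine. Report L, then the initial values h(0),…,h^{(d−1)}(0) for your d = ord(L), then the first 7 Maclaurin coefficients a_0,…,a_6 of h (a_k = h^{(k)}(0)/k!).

L = (-18 - 162·x + 486·x^2 + 486·x^3)·Dx + (-12 - 36·x + 972·x^3 + 972·x^4)·Dx^2 + (-1 + 3·x + 18·x^2 + 54·x^3 + 243·x^4 + 243·x^5)·Dx^3  (order 3).
h: a_k = 0, 3, 27/2, -63, 243/4, 243/5, 729/2, …
ICs: h(0) = 0, h′(0) = 3, h′′(0) = 27.

f: a_k = 0, 12, 0, -36, 0, 972/5, 0, …
g: a_k = 0, -9, 27/2, -27, 243/4, -729/5, 729/2, …
Weyl lclm of L_f,L_g ⇒ L₀ (ord ≤ 4).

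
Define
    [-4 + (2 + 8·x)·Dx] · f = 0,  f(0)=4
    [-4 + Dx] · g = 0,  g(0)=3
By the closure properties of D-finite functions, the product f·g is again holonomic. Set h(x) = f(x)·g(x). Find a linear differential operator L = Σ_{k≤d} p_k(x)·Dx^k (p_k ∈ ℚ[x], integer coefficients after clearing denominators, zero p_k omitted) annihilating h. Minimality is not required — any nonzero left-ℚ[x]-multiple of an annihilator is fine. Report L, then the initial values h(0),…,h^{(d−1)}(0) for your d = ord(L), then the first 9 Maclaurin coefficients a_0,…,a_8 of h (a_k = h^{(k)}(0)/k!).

L = (-6 - 16·x) + (1 + 4·x)·Dx  (order 1).
h: a_k = 12, 72, 168, 272, 264, 1712/5, -1424/15, 35936/35, -316408/105, …
ICs: h(0) = 12.

f: a_k = 4, 8, -8, 16, -40, 112, -336, 1056, -3432, …
g: a_k = 3, 12, 24, 32, 32, 128/5, 256/15, 1024/105, 512/105, …
Product ⇒ symmetric product L₀, ord ≤ 1.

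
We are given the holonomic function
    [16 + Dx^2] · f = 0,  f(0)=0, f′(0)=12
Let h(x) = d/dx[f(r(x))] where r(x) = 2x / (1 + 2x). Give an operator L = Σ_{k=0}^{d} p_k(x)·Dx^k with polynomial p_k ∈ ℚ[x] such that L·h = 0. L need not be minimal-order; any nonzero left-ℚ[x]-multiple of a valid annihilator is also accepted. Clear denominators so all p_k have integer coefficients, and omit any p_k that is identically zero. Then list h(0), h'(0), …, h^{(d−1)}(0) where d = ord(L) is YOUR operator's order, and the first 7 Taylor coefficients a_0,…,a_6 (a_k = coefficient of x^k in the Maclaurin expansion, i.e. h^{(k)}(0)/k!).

f: a_k = 0, 12, 0, -32, 0, 128/5, 0, …
f∘r: x↦r, Dx↦Dx/r' in L_f ⇒ L₀.
Derive L from L₀ (diff closure).
L = (88 + 96·x + 96·x^2) + (12 + 72·x + 144·x^2 + 96·x^3)·Dx + (1 + 8·x + 24·x^2 + 32·x^3 + 16·x^4)·Dx^2  (order 2).
h: a_k = 24, -96, -480, 5376, -24704, 69120, -1260032/15, …
ICs: h(0) = 24, h′(0) = -96.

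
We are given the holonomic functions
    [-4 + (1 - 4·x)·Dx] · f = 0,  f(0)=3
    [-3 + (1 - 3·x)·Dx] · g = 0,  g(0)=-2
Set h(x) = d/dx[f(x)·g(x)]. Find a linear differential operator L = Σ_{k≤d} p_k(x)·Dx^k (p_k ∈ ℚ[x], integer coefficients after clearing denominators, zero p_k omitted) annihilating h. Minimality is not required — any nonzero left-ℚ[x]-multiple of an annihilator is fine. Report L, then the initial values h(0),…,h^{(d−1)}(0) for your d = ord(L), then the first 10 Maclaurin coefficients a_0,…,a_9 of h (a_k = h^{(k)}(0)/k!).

f: a_k = 3, 12, 48, 192, 768, 3072, 12288, 49152, 196608, 786432, …
g: a_k = -2, -6, -18, -54, -162, -486, -1458, -4374, -13122, -39366, …
h₀=f·g: eliminate ⇒ L₀, order ≤ 1·1.
Differentiate: ansatz ord ≤ ord L₀ ⇒ L.
L = (74 - 504·x + 864·x^2) + (-7 + 73·x - 252·x^2 + 288·x^3)·Dx  (order 1).
h: a_k = -42, -444, -3150, -18744, -101010, -511092, -2476950, -11638128, -53434458, -241029420, …
ICs: h(0) = -42.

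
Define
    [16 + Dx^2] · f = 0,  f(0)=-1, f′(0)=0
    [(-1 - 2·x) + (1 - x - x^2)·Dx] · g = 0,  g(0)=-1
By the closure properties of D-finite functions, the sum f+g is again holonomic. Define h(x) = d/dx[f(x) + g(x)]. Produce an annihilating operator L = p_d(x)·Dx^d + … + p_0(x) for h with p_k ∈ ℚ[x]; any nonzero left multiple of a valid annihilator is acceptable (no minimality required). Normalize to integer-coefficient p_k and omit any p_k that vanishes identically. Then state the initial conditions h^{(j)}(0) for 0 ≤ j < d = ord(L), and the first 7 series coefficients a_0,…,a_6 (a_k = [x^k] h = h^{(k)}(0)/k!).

f: a_k = -1, 0, 8, 0, -32/3, 0, 256/45, …
g: a_k = -1, -1, -2, -3, -5, -8, -13, …
h₀=f+g: left-lcm gives L₀, ord ≤ 3.
h=h₀': d/dx-closure on L₀ ⇒ L.
L = (1472 + 2624·x + 2560·x^2 + 640·x^3 + 2240·x^4 + 2304·x^5 + 768·x^6) + (-272 - 112·x + 1008·x^2 - 160·x^3 - 800·x^4 + 576·x^5 + 896·x^6 + 256·x^7)·Dx + (92 + 164·x + 160·x^2 + 40·x^3 + 140·x^4 + 144·x^5 + 48·x^6)·Dx^2 + (-17 - 7·x + 63·x^2 - 10·x^3 - 50·x^4 + 36·x^5 + 56·x^6 + 16·x^7)·Dx^3  (order 3).
h: a_k = -1, 12, -9, -188/3, -40, -658/15, -147, …
ICs: h(0) = -1, h′(0) = 12, h′′(0) = -18.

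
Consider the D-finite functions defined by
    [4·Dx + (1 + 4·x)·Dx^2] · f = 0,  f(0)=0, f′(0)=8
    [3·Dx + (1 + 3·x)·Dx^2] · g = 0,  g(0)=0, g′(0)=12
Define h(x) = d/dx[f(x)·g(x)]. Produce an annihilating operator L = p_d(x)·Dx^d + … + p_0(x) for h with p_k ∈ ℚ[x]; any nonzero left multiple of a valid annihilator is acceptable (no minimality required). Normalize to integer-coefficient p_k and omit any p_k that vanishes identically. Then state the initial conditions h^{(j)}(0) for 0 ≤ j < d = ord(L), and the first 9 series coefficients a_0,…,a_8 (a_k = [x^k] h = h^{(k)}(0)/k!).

L = (600 + 4032·x + 6912·x^2) + (854 + 8808·x + 30240·x^2 + 34560·x^3)·Dx + (172 + 2380·x + 12312·x^2 + 28224·x^3 + 24192·x^4)·Dx^2 + (7 + 122·x + 847·x^2 + 2928·x^3 + 5040·x^4 + 3456·x^5)·Dx^3  (order 3).
h: a_k = 0, 192, -1008, 4352, -17640, 348192/5, -1358672/5, 7388160/7, -20477556/5, …
ICs: h(0) = 0, h′(0) = 192, h′′(0) = -2016.

f: a_k = 0, 8, -16, 128/3, -128, 2048/5, -4096/3, 32768/7, -16384, …
g: a_k = 0, 12, -18, 36, -81, 972/5, -486, 8748/7, -6561/2, …
Product ⇒ symmetric product L₀, ord ≤ 4.
h=h₀': d/dx-closure on L₀ ⇒ L.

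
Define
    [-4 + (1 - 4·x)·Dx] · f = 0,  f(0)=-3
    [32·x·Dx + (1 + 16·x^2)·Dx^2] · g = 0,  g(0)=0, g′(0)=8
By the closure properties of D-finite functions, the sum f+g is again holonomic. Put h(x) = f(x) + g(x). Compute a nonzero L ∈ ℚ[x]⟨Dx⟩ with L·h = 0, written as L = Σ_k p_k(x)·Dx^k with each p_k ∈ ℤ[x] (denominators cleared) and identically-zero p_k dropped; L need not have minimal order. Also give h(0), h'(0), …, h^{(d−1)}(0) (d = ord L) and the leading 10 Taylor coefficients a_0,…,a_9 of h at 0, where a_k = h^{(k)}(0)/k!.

f: a_k = -3, -12, -48, -192, -768, -3072, -12288, -49152, -196608, -786432, …
g: a_k = 0, 8, 0, -128/3, 0, 2048/5, 0, -32768/7, 0, 524288/9, …
Sum ⇒ L₀ = lclm(L_f,L_g) in ℚ(x)⟨Dx⟩.
L = (-32 + 512·x + 1536·x^2)·Dx + (16 - 32·x + 256·x^2 + 1536·x^3)·Dx^2 + (-1 + 256·x^4)·Dx^3  (order 3).
h: a_k = -3, -4, -48, -704/3, -768, -13312/5, -12288, -376832/7, -196608, -6553600/9, …
ICs: h(0) = -3, h′(0) = -4, h′′(0) = -96.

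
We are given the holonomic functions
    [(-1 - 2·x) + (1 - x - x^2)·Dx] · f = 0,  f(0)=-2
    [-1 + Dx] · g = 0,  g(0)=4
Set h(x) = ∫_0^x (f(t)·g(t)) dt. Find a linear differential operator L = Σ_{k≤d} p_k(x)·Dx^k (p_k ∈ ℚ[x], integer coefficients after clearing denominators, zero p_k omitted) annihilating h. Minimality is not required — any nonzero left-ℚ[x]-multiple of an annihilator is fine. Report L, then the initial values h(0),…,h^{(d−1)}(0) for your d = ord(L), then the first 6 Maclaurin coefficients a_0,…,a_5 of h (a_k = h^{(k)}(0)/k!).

f: a_k = -2, -2, -4, -6, -10, -16, …
g: a_k = 4, 4, 2, 2/3, 1/6, 1/30, …
Product ⇒ symmetric product L₀, ord ≤ 1.
h=∫h₀ ⇒ L = L₀·Dx.
L = (2 + x - x^2)·Dx + (-1 + x + x^2)·Dx^2  (order 2).
h: a_k = 0, -8, -8, -28/3, -34/3, -221/15, …
ICs: h(0) = 0, h′(0) = -8.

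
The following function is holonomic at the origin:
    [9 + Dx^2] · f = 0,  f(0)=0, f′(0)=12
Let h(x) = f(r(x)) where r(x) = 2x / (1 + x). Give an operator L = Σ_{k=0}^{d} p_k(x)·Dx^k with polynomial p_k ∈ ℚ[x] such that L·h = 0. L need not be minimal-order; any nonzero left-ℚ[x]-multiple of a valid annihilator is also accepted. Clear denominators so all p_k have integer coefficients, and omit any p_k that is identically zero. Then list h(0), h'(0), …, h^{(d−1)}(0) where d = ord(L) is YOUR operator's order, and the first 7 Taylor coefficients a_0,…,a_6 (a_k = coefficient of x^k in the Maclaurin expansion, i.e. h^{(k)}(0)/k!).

L = 36 + (2 + 6·x + 6·x^2 + 2·x^3)·Dx + (1 + 4·x + 6·x^2 + 4·x^3 + x^4)·Dx^2  (order 2).
h: a_k = 0, 24, -24, -120, 408, -2904/5, 120, …
ICs: h(0) = 0, h′(0) = 24.

f: a_k = 0, 12, 0, -18, 0, 81/10, 0, …
Change of var in L_f (x↦r) gives L₀.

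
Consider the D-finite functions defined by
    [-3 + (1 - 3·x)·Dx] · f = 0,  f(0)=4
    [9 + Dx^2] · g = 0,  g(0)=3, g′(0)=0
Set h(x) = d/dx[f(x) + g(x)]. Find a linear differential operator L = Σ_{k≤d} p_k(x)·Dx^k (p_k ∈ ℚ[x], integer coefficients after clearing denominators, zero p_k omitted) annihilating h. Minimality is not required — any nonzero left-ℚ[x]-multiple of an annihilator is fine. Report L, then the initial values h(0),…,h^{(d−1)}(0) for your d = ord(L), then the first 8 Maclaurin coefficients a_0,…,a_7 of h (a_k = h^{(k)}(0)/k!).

L = (702 - 324·x + 486·x^2) + (-63 + 243·x - 243·x^2 + 243·x^3)·Dx + (78 - 36·x + 54·x^2)·Dx^2 + (-7 + 27·x - 27·x^2 + 27·x^3)·Dx^3  (order 3).
h: a_k = 12, 45, 324, 2673/2, 4860, 699111/40, 61236, 117575307/560, …
ICs: h(0) = 12, h′(0) = 45, h′′(0) = 648.

f: a_k = 4, 12, 36, 108, 324, 972, 2916, 8748, …
g: a_k = 3, 0, -27/2, 0, 81/8, 0, -243/80, 0, …
f+g: L₀ = lclm(L_f,L_g), ord ≤ 1+2.
h₀' ⇒ L via d/dx closure of L₀.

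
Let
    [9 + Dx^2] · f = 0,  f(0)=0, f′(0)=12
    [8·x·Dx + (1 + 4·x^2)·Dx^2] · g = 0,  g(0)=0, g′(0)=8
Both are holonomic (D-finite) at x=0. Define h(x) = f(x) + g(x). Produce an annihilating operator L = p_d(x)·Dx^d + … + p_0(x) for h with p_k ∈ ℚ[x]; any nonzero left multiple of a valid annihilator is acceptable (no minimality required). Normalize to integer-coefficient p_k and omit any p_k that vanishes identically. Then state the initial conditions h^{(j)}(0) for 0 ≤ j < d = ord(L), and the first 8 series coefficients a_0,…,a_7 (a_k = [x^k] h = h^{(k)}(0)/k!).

f: a_k = 0, 12, 0, -18, 0, 81/10, 0, -243/140, …
g: a_k = 0, 8, 0, -32/3, 0, 128/5, 0, -512/7, …
Sum ⇒ L₀ = lclm(L_f,L_g) in ℚ(x)⟨Dx⟩.
L = (-2808·x + 19008·x^3 + 10368·x^5)·Dx + (9 + 1548·x^2 + 7344·x^4 + 5184·x^6)·Dx^2 + (-312·x + 2112·x^3 + 1152·x^5)·Dx^3 + (1 + 172·x^2 + 816·x^4 + 576·x^6)·Dx^4  (order 4).
h: a_k = 0, 20, 0, -86/3, 0, 337/10, 0, -10483/140, …
ICs: h(0) = 0, h′(0) = 20, h′′(0) = 0, h′′′(0) = -172.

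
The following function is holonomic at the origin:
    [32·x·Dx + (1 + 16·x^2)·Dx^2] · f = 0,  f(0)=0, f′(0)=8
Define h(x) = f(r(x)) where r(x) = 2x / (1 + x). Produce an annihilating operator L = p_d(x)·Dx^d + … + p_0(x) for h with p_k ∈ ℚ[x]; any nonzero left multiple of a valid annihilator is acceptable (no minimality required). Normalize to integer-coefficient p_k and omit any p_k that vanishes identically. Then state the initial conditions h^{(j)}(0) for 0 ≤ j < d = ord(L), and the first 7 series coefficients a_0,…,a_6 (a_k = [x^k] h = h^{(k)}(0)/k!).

f: a_k = 0, 8, 0, -128/3, 0, 2048/5, 0, …
L₀ from L_f via x↦r, Dx↦r'^{-1}Dx.
L = (2 + 130·x)·Dx + (1 + 2·x + 65·x^2)·Dx^2  (order 2).
h: a_k = 0, 16, -16, -976/3, 1008, 55376/5, -186416/3, …
ICs: h(0) = 0, h′(0) = 16.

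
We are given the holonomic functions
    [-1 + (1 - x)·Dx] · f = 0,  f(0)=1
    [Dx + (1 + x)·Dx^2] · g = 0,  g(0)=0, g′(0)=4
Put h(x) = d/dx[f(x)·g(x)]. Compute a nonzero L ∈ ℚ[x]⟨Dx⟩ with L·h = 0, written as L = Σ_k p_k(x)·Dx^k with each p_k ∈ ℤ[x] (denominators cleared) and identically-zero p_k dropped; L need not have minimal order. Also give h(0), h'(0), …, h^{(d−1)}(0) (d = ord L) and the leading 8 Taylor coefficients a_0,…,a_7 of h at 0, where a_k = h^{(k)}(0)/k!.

f: a_k = 1, 1, 1, 1, 1, 1, 1, 1, …
g: a_k = 0, 4, -2, 4/3, -1, 4/5, -2/3, 4/7, …
L₀ := L_f ⊗_s L_g (sym. prod.), ord ≤ 2.
h=h₀': d/dx-closure on L₀ ⇒ L.
L = 4 + (1 + 5·x)·Dx + (-1 + x^2)·Dx^2  (order 2).
h: a_k = 4, 4, 10, 28/3, 47/3, 74/5, 319/15, 2132/105, …
ICs: h(0) = 4, h′(0) = 4.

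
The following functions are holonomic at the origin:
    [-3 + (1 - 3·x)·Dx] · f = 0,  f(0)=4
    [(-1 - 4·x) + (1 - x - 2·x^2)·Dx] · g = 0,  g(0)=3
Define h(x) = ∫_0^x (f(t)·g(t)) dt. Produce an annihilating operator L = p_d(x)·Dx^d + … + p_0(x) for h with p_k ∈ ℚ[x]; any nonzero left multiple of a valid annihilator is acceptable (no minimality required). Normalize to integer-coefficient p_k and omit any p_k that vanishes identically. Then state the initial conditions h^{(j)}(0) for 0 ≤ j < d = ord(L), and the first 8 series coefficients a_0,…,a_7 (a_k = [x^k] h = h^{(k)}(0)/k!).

L = (-4 + 2·x + 18·x^2)·Dx + (1 - 4·x + x^2 + 6·x^3)·Dx^2  (order 2).
h: a_k = 0, 12, 24, 60, 150, 1932/5, 1008, 18660/7, …
ICs: h(0) = 0, h′(0) = 12.

f: a_k = 4, 12, 36, 108, 324, 972, 2916, 8748, …
g: a_k = 3, 3, 9, 15, 33, 63, 129, 255, …
L₀ := L_f ⊗_s L_g (sym. prod.), ord ≤ 1.
h=∫h₀ ⇒ L = L₀·Dx.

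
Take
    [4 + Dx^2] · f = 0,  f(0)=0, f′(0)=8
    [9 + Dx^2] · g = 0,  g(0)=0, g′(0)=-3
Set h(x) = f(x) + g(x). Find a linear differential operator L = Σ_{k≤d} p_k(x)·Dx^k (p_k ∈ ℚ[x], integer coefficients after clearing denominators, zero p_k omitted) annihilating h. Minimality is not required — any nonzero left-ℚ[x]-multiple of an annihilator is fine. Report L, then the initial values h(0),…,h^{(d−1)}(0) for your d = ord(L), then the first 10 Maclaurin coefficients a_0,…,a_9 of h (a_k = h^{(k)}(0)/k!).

L = 36 + 13·Dx^2 + Dx^4  (order 4).
h: a_k = 0, 5, 0, -5/6, 0, -23/24, 0, 335/1008, 0, -3527/72576, …
ICs: h(0) = 0, h′(0) = 5, h′′(0) = 0, h′′′(0) = -5.

f: a_k = 0, 8, 0, -16/3, 0, 16/15, 0, -32/315, 0, 16/2835, …
g: a_k = 0, -3, 0, 9/2, 0, -81/40, 0, 243/560, 0, -243/4480, …
f+g: L₀ = lclm(L_f,L_g), ord ≤ 2+2.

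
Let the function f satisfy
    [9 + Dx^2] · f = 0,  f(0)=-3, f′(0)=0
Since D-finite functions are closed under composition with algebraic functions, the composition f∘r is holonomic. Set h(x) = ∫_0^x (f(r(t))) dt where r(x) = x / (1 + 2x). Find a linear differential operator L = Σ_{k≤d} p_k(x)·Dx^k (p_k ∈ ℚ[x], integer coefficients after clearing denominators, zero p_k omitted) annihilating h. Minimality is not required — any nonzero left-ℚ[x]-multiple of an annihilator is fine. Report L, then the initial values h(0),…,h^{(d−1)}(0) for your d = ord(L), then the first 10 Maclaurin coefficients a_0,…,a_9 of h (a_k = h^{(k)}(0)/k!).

f: a_k = -3, 0, 27/2, 0, -81/8, 0, 243/80, 0, -2187/4480, 0, …
Change of var in L_f (x↦r) gives L₀.
h=∫h₀ ⇒ L = L₀·Dx.
L = 9·Dx + (4 + 24·x + 48·x^2 + 32·x^3)·Dx^2 + (1 + 8·x + 24·x^2 + 32·x^3 + 16·x^4)·Dx^3  (order 3).
h: a_k = 0, -3, 0, 9/2, -27/2, 243/8, -117/2, 7749/80, -20169/160, 62985/896, …
ICs: h(0) = 0, h′(0) = -3, h′′(0) = 0.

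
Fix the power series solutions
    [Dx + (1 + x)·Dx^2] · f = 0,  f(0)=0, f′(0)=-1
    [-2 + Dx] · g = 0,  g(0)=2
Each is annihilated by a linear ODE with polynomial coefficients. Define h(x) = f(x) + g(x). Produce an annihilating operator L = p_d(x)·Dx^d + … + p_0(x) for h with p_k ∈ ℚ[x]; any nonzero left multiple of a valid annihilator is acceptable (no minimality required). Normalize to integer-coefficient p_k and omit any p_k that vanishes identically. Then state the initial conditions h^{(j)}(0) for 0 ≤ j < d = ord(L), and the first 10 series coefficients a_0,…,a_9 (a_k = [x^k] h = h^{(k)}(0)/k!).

f: a_k = 0, -1, 1/2, -1/3, 1/4, -1/5, 1/6, -1/7, 1/8, -1/9, …
g: a_k = 2, 4, 4, 8/3, 4/3, 8/15, 8/45, 16/315, 4/315, 8/2835, …
L₀ := lclm(L_f,L_g); ord L₀ ≤ 2+1.
L = (-8 - 4·x)·Dx + (-2 - 8·x - 4·x^2)·Dx^2 + (3 + 5·x + 2·x^2)·Dx^3  (order 3).
h: a_k = 2, 3, 9/2, 7/3, 19/12, 1/3, 31/90, -29/315, 347/2520, -307/2835, …
ICs: h(0) = 2, h′(0) = 3, h′′(0) = 9.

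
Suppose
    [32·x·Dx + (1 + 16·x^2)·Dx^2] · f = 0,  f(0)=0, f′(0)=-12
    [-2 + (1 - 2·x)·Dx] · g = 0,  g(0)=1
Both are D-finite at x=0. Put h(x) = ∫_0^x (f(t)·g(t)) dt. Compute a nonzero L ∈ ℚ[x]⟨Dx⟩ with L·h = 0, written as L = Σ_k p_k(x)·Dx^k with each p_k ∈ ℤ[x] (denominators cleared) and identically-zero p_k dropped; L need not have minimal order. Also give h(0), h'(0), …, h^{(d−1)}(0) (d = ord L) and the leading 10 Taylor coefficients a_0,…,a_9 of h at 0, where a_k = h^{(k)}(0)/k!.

f: a_k = 0, -12, 0, 64, 0, -3072/5, 0, 49152/7, 0, -262144/3, …
g: a_k = 1, 2, 4, 8, 16, 32, 64, 128, 256, 512, …
L₀ := L_f ⊗_s L_g (sym. prod.), ord ≤ 2.
h=∫₀ˣh₀: take L = L₀·Dx.
L = 64·x·Dx + (4 - 32·x + 128·x^2)·Dx^2 + (-1 + 2·x - 16·x^2 + 32·x^3)·Dx^3  (order 3).
h: a_k = 0, 0, -6, -8, 4, 32/5, -1376/15, -5504/35, 21088/35, 337408/315, …
ICs: h(0) = 0, h′(0) = 0, h′′(0) = -12.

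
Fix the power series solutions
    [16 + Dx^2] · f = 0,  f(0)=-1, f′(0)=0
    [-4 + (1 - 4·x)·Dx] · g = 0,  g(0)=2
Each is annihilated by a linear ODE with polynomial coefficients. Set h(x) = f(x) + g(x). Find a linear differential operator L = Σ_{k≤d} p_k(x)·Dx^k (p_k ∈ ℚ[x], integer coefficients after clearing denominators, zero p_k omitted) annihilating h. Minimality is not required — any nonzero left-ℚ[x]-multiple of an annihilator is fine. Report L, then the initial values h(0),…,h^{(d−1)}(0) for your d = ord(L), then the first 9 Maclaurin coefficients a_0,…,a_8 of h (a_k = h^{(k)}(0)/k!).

L = (-448 + 512·x - 1024·x^2) + (48 - 320·x + 768·x^2 - 1024·x^3)·Dx + (-28 + 32·x - 64·x^2)·Dx^2 + (3 - 20·x + 48·x^2 - 64·x^3)·Dx^3  (order 3).
h: a_k = 1, 8, 40, 128, 1504/3, 2048, 368896/45, 32768, 41287168/315, …
ICs: h(0) = 1, h′(0) = 8, h′′(0) = 80.

f: a_k = -1, 0, 8, 0, -32/3, 0, 256/45, 0, -512/315, …
g: a_k = 2, 8, 32, 128, 512, 2048, 8192, 32768, 131072, …
f+g: L₀ = lclm(L_f,L_g), ord ≤ 2+1.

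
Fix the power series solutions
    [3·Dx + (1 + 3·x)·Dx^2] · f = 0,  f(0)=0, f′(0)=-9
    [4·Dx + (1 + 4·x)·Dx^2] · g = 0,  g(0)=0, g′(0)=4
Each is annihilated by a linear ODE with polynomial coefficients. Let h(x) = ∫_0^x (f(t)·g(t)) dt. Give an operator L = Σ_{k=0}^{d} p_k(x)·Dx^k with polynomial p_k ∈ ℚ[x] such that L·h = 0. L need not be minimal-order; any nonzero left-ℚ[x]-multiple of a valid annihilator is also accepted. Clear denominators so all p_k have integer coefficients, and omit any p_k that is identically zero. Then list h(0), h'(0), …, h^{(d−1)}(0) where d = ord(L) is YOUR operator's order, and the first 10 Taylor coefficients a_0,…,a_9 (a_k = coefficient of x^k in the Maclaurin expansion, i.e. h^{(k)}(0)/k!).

L = (600 + 4032·x + 6912·x^2)·Dx^2 + (854 + 8808·x + 30240·x^2 + 34560·x^3)·Dx^3 + (172 + 2380·x + 12312·x^2 + 28224·x^3 + 24192·x^4)·Dx^4 + (7 + 122·x + 847·x^2 + 2928·x^3 + 5040·x^4 + 3456·x^5)·Dx^5  (order 5).
h: a_k = 0, 0, 0, -12, 63/2, -408/5, 441/2, -21762/35, 36393/20, -38480/7, …
ICs: h(0) = 0, h′(0) = 0, h′′(0) = 0, h′′′(0) = -72, h′′′′(0) = 756.

f: a_k = 0, -9, 27/2, -27, 243/4, -729/5, 729/2, -6561/7, 19683/8, -6561, …
g: a_k = 0, 4, -8, 64/3, -64, 1024/5, -2048/3, 16384/7, -8192, 262144/9, …
Sym-product of L_f,L_g gives L₀ (≤ ord 4).
∫: right-multiply L₀ by Dx.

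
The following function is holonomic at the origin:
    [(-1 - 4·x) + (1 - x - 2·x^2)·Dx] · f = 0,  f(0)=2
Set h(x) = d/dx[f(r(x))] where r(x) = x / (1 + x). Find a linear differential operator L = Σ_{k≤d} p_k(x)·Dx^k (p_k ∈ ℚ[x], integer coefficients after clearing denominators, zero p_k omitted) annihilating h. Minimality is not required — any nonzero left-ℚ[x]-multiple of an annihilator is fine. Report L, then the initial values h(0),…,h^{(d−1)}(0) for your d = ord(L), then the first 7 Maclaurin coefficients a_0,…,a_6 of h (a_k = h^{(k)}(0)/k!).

f: a_k = 2, 2, 6, 10, 22, 42, 86, …
Substitute x→r, Dx→(1/r')Dx; clear ⇒ L₀.
Derive L from L₀ (diff closure).
L = (4 + 12·x + 36·x^2 + 20·x^3) + (-1 - 7·x - 9·x^2 + 7·x^3 + 10·x^4)·Dx  (order 1).
h: a_k = 2, 8, 0, 32, -40, 144, -280, …
ICs: h(0) = 2.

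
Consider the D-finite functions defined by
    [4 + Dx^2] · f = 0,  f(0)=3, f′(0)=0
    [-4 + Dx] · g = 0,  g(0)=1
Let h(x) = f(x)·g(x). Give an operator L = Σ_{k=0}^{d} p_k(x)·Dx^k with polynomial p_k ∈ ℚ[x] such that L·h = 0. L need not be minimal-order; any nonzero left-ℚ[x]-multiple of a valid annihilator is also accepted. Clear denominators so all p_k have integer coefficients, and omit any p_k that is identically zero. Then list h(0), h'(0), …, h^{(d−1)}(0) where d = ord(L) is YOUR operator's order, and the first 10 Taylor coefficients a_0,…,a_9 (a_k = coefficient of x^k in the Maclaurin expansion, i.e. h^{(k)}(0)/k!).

f: a_k = 3, 0, -6, 0, 2, 0, -4/15, 0, 2/105, 0, …
g: a_k = 1, 4, 8, 32/3, 32/3, 128/15, 256/45, 1024/315, 512/315, 2048/2835, …
h₀=f·g: eliminate ⇒ L₀, order ≤ 2·1.
L = 20 - 8·Dx + Dx^2  (order 2).
h: a_k = 3, 12, 18, 8, -14, -152/5, -156/5, -2224/105, -1054/105, -2872/945, …
ICs: h(0) = 3, h′(0) = 12.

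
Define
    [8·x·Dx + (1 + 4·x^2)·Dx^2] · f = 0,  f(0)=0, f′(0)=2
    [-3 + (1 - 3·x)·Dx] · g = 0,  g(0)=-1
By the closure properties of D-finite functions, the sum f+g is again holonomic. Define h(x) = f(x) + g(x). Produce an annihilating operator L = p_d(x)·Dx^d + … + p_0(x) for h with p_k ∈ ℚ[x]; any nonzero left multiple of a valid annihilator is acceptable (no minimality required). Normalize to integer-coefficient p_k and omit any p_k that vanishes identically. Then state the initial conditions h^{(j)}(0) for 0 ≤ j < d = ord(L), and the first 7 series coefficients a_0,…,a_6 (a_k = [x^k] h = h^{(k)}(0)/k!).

f: a_k = 0, 2, 0, -8/3, 0, 32/5, 0, …
g: a_k = -1, -3, -9, -27, -81, -243, -729, …
L₀ := lclm(L_f,L_g); ord L₀ ≤ 2+1.
L = (24 - 288·x - 288·x^2)·Dx + (-31 + 24·x - 204·x^2 - 288·x^3)·Dx^2 + (3 - 5·x - 20·x^3 - 48·x^4)·Dx^3  (order 3).
h: a_k = -1, -1, -9, -89/3, -81, -1183/5, -729, …
ICs: h(0) = -1, h′(0) = -1, h′′(0) = -18.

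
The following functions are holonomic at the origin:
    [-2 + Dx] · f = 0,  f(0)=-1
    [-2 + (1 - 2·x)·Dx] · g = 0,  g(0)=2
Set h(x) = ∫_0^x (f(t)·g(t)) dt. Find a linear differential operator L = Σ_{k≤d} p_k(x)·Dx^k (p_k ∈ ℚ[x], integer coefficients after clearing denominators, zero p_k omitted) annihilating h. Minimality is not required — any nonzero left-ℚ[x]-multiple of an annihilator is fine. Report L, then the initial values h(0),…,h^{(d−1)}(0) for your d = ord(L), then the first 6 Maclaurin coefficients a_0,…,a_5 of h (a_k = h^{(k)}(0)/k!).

L = (4 - 4·x)·Dx + (-1 + 2·x)·Dx^2  (order 2).
h: a_k = 0, -2, -4, -20/3, -32/3, -52/3, …
ICs: h(0) = 0, h′(0) = -2.

f: a_k = -1, -2, -2, -4/3, -2/3, -4/15, …
g: a_k = 2, 4, 8, 16, 32, 64, …
f·g: L₀ = L_f ⊗_s L_g, ord ≤ 1·1.
∫: right-multiply L₀ by Dx.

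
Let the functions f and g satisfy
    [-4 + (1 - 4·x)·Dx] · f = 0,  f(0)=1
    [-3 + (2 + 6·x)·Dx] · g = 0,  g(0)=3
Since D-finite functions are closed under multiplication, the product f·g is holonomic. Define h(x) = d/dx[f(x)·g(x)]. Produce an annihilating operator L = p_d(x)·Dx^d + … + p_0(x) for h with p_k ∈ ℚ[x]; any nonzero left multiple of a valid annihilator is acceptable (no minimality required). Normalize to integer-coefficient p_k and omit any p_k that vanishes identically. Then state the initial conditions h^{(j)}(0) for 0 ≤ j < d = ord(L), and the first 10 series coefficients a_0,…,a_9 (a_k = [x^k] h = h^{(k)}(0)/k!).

f: a_k = 1, 4, 16, 64, 256, 1024, 4096, 16384, 65536, 262144, …
g: a_k = 3, 9/2, -27/8, 81/16, -1215/128, 5103/256, -45927/1024, 216513/2048, -8444007/32768, 42220035/65536, …
Sym-product of L_f,L_g gives L₀ (≤ ord 1).
Differentiate: ansatz ord ≤ ord L₀ ⇒ L.
L = (167 + 792·x + 432·x^2) + (-22 - 2·x + 288·x^2 + 288·x^3)·Dx  (order 1).
h: a_k = 33/2, 501/4, 12267/16, 129633/32, 5210835/256, 49886235/512, 932725311/2048, 8519330265/4096, 613771759395/65536, 5453595750615/131072, …
ICs: h(0) = 33/2.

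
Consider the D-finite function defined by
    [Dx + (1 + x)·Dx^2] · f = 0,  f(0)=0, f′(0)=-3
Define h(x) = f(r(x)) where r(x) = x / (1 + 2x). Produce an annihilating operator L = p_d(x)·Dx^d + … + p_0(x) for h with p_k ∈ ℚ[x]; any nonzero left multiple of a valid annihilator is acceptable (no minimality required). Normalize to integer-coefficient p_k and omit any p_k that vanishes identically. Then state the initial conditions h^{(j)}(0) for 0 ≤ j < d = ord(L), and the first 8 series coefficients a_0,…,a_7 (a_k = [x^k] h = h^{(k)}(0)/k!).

f: a_k = 0, -3, 3/2, -1, 3/4, -3/5, 1/2, -3/7, …
Change of var in L_f (x↦r) gives L₀.
L = (5 + 12·x)·Dx + (1 + 5·x + 6·x^2)·Dx^2  (order 2).
h: a_k = 0, -3, 15/2, -19, 195/4, -633/5, 665/2, -6177/7, …
ICs: h(0) = 0, h′(0) = -3.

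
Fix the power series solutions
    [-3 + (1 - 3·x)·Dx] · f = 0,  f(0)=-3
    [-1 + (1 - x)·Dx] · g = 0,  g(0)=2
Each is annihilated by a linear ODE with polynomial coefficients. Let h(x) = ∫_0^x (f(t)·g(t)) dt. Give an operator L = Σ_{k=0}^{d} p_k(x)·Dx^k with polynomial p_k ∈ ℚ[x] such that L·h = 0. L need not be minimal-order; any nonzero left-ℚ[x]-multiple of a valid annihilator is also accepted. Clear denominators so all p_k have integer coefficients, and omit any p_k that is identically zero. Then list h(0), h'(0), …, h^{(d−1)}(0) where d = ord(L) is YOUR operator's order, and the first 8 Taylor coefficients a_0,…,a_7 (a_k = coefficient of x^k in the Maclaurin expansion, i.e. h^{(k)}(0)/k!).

f: a_k = -3, -9, -27, -81, -243, -729, -2187, -6561, …
g: a_k = 2, 2, 2, 2, 2, 2, 2, 2, …
Product ⇒ symmetric product L₀, ord ≤ 1.
h=∫₀ˣh₀: take L = L₀·Dx.
L = (-4 + 6·x)·Dx + (1 - 4·x + 3·x^2)·Dx^2  (order 2).
h: a_k = 0, -6, -12, -26, -60, -726/5, -364, -6558/7, …
ICs: h(0) = 0, h′(0) = -6.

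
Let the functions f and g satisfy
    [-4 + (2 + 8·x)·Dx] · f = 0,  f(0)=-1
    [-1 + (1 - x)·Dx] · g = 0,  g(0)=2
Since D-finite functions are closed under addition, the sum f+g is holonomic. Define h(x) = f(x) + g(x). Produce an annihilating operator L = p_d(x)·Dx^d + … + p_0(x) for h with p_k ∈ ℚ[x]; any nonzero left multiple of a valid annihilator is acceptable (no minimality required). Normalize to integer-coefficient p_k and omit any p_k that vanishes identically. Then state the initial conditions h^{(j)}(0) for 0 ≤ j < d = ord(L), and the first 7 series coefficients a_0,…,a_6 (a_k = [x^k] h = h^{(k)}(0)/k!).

f: a_k = -1, -2, 2, -4, 10, -28, 84, …
g: a_k = 2, 2, 2, 2, 2, 2, 2, …
Weyl lclm of L_f,L_g ⇒ L₀ (ord ≤ 2).
L = (8 + 12·x) + (-6 - 8·x - 36·x^2)·Dx + (-1 + 3·x + 22·x^2 - 24·x^3)·Dx^2  (order 2).
h: a_k = 1, 0, 4, -2, 12, -26, 86, …
ICs: h(0) = 1, h′(0) = 0.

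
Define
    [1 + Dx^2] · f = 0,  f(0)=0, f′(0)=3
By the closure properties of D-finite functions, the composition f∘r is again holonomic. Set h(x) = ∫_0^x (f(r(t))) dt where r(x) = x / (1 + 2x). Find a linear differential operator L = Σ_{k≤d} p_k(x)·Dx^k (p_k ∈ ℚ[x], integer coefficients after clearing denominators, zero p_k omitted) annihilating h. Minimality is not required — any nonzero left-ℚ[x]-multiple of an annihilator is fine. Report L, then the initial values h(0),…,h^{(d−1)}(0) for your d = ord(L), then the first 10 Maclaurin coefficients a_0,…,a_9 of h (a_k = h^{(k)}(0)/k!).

f: a_k = 0, 3, 0, -1/2, 0, 1/40, 0, -1/1680, 0, 1/120960, …
Substitute x→r, Dx→(1/r')Dx; clear ⇒ L₀.
h=∫₀ˣh₀: take L = L₀·Dx.
L = Dx + (4 + 24·x + 48·x^2 + 32·x^3)·Dx^2 + (1 + 8·x + 24·x^2 + 32·x^3 + 16·x^4)·Dx^3  (order 3).
h: a_k = 0, 0, 3/2, -2, 23/8, -21/5, 1441/240, -225/28, 123479/13440, -6599/1080, …
ICs: h(0) = 0, h′(0) = 0, h′′(0) = 3.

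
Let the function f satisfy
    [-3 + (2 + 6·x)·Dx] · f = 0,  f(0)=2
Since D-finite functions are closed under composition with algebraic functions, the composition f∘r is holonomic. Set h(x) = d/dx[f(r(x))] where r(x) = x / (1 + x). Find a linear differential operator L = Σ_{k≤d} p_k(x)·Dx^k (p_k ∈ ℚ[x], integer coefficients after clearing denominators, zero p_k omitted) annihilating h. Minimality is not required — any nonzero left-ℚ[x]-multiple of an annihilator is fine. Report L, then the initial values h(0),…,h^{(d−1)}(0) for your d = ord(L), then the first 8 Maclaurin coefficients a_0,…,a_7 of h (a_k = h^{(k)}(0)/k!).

f: a_k = 2, 3, -9/4, 27/8, -405/64, 1701/128, -15309/512, 72171/1024, …
f∘r: x↦r, Dx↦Dx/r' in L_f ⇒ L₀.
h=h₀': d/dx-closure on L₀ ⇒ L.
L = (-7 - 16·x) + (-2 - 10·x - 8·x^2)·Dx  (order 1).
h: a_k = 3, -21/2, 261/8, -1677/16, 45345/128, -318915/256, 4608345/1024, -33903165/2048, …
ICs: h(0) = 3.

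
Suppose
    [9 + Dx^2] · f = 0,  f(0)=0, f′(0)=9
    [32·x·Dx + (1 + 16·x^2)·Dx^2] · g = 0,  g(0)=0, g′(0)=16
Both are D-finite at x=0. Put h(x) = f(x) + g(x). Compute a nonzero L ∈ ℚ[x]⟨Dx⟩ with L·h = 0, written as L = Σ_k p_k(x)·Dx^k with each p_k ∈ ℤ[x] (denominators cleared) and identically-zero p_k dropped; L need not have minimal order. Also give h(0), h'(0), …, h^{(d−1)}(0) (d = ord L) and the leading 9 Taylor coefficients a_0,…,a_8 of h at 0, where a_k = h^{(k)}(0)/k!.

L = (-52704·x + 967680·x^3 + 663552·x^5)·Dx + (-207 + 13104·x^2 + 283392·x^4 + 331776·x^6)·Dx^2 + (-5856·x + 107520·x^3 + 73728·x^5)·Dx^3 + (-23 + 1456·x^2 + 31488·x^4 + 36864·x^6)·Dx^4  (order 4).
h: a_k = 0, 25, 0, -593/6, 0, 33011/40, 0, -749087/80, 0, …
ICs: h(0) = 0, h′(0) = 25, h′′(0) = 0, h′′′(0) = -593.

f: a_k = 0, 9, 0, -27/2, 0, 243/40, 0, -729/560, 0, …
g: a_k = 0, 16, 0, -256/3, 0, 4096/5, 0, -65536/7, 0, …
h₀=f+g: left-lcm gives L₀, ord ≤ 4.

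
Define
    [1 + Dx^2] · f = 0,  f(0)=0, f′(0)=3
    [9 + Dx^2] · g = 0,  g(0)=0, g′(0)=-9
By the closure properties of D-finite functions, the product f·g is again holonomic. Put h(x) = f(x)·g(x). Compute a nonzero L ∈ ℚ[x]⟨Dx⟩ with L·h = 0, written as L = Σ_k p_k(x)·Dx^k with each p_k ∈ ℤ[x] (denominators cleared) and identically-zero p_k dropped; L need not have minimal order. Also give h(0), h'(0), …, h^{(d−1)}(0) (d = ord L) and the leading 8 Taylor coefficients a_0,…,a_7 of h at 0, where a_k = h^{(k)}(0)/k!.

L = 64 + 20·Dx^2 + Dx^4  (order 4).
h: a_k = 0, 0, -27, 0, 45, 0, -126/5, 0, …
ICs: h(0) = 0, h′(0) = 0, h′′(0) = -54, h′′′(0) = 0.

f: a_k = 0, 3, 0, -1/2, 0, 1/40, 0, -1/1680, …
g: a_k = 0, -9, 0, 27/2, 0, -243/40, 0, 729/560, …
f·g: L₀ = L_f ⊗_s L_g, ord ≤ 2·2.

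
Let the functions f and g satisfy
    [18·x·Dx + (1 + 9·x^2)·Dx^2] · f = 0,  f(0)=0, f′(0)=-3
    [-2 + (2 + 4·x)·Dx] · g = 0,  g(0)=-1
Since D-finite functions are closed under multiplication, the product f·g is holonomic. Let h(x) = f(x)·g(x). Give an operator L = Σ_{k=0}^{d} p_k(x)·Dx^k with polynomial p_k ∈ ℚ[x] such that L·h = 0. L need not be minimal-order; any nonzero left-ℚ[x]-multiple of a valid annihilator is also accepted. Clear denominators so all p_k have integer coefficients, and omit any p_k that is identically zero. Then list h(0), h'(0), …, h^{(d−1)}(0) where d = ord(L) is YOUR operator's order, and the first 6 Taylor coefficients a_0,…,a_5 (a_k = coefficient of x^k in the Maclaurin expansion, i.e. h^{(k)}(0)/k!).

f: a_k = 0, -3, 0, 9, 0, -243/5, …
g: a_k = -1, -1, 1/2, -1/2, 5/8, -7/8, …
h₀=f·g: eliminate ⇒ L₀, order ≤ 2·1.
L = (3 - 18·x - 9·x^2) + (-2 + 14·x + 54·x^2 + 36·x^3)·Dx + (1 + 4·x + 13·x^2 + 36·x^3 + 36·x^4)·Dx^2  (order 2).
h: a_k = 0, 3, 3, -21/2, -15/2, 2049/40, …
ICs: h(0) = 0, h′(0) = 3.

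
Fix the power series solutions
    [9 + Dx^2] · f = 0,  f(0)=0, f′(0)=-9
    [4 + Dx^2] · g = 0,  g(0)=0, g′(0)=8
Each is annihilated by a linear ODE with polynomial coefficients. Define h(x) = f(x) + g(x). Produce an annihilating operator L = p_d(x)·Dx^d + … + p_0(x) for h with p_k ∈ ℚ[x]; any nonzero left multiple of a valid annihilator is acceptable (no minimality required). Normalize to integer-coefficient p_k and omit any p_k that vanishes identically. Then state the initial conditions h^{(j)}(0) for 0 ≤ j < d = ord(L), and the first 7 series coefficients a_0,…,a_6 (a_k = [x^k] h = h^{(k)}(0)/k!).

L = 36 + 13·Dx^2 + Dx^4  (order 4).
h: a_k = 0, -1, 0, 49/6, 0, -601/120, 0, …
ICs: h(0) = 0, h′(0) = -1, h′′(0) = 0, h′′′(0) = 49.

f: a_k = 0, -9, 0, 27/2, 0, -243/40, 0, …
g: a_k = 0, 8, 0, -16/3, 0, 16/15, 0, …
Weyl lclm of L_f,L_g ⇒ L₀ (ord ≤ 4).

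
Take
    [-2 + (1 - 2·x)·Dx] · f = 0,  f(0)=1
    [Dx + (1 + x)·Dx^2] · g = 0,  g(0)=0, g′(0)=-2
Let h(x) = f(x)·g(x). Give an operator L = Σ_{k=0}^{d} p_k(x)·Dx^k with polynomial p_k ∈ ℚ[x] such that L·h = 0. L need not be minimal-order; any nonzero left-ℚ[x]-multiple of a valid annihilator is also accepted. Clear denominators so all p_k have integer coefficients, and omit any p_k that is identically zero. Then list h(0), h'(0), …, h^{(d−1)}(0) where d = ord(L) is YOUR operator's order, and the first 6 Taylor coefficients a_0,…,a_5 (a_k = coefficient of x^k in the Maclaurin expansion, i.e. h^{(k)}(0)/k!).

f: a_k = 1, 2, 4, 8, 16, 32, …
g: a_k = 0, -2, 1, -2/3, 1/2, -2/5, …
f·g: L₀ = L_f ⊗_s L_g, ord ≤ 1·2.
L = 2 + (3 + 6·x)·Dx + (-1 + x + 2·x^2)·Dx^2  (order 2).
h: a_k = 0, -2, -3, -20/3, -77/6, -391/15, …
ICs: h(0) = 0, h′(0) = -2.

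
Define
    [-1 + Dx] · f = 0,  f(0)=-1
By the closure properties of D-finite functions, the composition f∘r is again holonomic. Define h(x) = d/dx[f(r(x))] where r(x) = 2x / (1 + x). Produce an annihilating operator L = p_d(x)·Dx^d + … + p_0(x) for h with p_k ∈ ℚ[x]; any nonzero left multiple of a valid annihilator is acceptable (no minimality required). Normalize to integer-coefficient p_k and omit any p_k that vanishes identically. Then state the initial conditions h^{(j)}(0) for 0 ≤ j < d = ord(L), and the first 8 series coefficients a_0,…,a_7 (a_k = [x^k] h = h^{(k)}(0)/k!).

L = -2·x + (-1 - 2·x - x^2)·Dx  (order 1).
h: a_k = -2, 0, 2, -8/3, 2, -8/15, -10/9, 256/105, …
ICs: h(0) = -2.

f: a_k = -1, -1, -1/2, -1/6, -1/24, -1/120, -1/720, -1/5040, …
Substitute x→r, Dx→(1/r')Dx; clear ⇒ L₀.
h₀' ⇒ L via d/dx closure of L₀.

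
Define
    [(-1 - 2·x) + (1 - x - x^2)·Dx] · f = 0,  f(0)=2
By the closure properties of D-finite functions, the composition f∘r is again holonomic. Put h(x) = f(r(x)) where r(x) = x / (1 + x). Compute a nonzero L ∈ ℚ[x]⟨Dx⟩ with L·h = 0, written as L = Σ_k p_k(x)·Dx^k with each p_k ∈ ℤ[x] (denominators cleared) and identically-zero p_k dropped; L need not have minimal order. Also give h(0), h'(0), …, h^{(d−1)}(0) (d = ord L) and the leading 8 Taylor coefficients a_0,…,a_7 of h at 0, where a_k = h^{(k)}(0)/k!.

L = (1 + 3·x) + (-1 - 2·x + x^3)·Dx  (order 1).
h: a_k = 2, 2, 2, 0, 2, -2, 4, -6, …
ICs: h(0) = 2.

f: a_k = 2, 2, 4, 6, 10, 16, 26, 42, …
f∘r: x↦r, Dx↦Dx/r' in L_f ⇒ L₀.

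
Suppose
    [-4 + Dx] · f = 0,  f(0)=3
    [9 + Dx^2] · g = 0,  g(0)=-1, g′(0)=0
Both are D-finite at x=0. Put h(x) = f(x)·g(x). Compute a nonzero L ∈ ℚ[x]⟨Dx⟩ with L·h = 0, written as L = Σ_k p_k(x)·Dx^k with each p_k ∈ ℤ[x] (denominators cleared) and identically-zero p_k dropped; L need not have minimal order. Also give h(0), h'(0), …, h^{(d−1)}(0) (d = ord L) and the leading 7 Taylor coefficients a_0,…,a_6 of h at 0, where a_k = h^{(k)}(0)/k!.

f: a_k = 3, 12, 24, 32, 32, 128/5, 256/15, …
g: a_k = -1, 0, 9/2, 0, -27/8, 0, 81/80, …
f·g: L₀ = L_f ⊗_s L_g, ord ≤ 1·2.
L = 25 - 8·Dx + Dx^2  (order 2).
h: a_k = -3, -12, -21/2, 22, 527/8, 779/10, 11753/240, …
ICs: h(0) = -3, h′(0) = -12.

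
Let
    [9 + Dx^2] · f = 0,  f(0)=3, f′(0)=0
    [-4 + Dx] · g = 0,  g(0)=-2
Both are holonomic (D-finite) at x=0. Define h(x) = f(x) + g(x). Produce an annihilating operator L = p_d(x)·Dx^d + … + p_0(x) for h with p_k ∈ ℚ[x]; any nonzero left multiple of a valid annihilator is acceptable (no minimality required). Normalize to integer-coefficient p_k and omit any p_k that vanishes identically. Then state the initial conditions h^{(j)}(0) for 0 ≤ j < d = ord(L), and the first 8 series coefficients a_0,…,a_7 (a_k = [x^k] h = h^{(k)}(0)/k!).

f: a_k = 3, 0, -27/2, 0, 81/8, 0, -243/80, 0, …
g: a_k = -2, -8, -16, -64/3, -64/3, -256/15, -512/45, -2048/315, …
Weyl lclm of L_f,L_g ⇒ L₀ (ord ≤ 3).
L = -36 + 9·Dx - 4·Dx^2 + Dx^3  (order 3).
h: a_k = 1, -8, -59/2, -64/3, -269/24, -256/15, -10379/720, -2048/315, …
ICs: h(0) = 1, h′(0) = -8, h′′(0) = -59.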